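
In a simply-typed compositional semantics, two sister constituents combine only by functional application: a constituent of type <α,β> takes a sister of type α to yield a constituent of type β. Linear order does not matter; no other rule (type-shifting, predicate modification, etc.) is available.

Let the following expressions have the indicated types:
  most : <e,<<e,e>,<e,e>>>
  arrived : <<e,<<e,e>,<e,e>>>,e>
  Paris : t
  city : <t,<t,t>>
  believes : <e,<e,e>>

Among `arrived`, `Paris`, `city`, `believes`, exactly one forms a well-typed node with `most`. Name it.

arrived — combines: arrived : <<e,<<e,e>,<e,e>>>,e> takes most : <e,<<e,e>,<e,e>>> as argument, giving e.
Paris : t — no; most wants e, and Paris wants nothing (atomic).
city : <t,<t,t>> — no; most wants e, and city wants t.
believes : <e,<e,e>> — no; most wants e, and believes wants e.

arrived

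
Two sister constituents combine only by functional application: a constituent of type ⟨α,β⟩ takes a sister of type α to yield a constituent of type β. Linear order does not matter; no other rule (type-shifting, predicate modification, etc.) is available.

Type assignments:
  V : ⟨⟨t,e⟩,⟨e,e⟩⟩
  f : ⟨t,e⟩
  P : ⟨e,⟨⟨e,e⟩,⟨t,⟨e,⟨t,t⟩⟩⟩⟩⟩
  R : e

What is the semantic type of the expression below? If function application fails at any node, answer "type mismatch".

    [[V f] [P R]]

[V f]: V is ⟨⟨t,e⟩,⟨e,e⟩⟩, f is ⟨t,e⟩; result ⟨e,e⟩.
[P R]: P is ⟨e,⟨⟨e,e⟩,⟨t,⟨e,⟨t,t⟩⟩⟩⟩⟩, R is e; result ⟨⟨e,e⟩,⟨t,⟨e,⟨t,t⟩⟩⟩⟩.
[[V f] [P R]]: [P R] is ⟨⟨e,e⟩,⟨t,⟨e,⟨t,t⟩⟩⟩⟩, [V f] is ⟨e,e⟩; result ⟨t,⟨e,⟨t,t⟩⟩⟩.

⟨t,⟨e,⟨t,t⟩⟩⟩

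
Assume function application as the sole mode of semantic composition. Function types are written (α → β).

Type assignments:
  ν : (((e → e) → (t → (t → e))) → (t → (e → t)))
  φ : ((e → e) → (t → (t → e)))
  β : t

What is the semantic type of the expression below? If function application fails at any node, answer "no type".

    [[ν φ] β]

[ν φ]: ν is (((e → e) → (t → (t → e))) → (t → (e → t))), φ is ((e → e) → (t → (t → e))); result (t → (e → t)).
[[ν φ] β]: [ν φ] is (t → (e → t)), β is t; result (e → t).

(e → t)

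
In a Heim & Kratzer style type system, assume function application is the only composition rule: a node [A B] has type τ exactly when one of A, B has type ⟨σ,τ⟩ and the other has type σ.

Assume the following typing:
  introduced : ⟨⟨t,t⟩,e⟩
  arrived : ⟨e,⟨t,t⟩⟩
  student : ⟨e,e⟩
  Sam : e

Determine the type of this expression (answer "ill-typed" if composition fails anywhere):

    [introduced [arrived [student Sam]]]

[student Sam]: functor student : ⟨e,e⟩, argument Sam : e; result e.
[arrived [student Sam]]: functor arrived : ⟨e,⟨t,t⟩⟩, argument [student Sam] : e; result ⟨t,t⟩.
[introduced [arrived [student Sam]]]: functor introduced : ⟨⟨t,t⟩,e⟩, argument [arrived [student Sam]] : ⟨t,t⟩; result e.

e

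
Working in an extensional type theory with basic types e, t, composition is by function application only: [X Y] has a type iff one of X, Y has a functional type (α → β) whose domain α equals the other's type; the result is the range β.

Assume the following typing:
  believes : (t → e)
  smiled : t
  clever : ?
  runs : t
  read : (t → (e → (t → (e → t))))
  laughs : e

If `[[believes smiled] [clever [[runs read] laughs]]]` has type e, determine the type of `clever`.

For [[believes smiled] [clever [[runs read] laughs]]] to have type e with [believes smiled] of type e, [clever [[runs read] laughs]] must be the function: [clever [[runs read] laughs]] : (e → e).
For [clever [[runs read] laughs]] to have type (e → e) with [[runs read] laughs] of type (t → (e → t)), clever must be the function: clever : ((t → (e → t)) → (e → e)).

((t → (e → t)) → (e → e))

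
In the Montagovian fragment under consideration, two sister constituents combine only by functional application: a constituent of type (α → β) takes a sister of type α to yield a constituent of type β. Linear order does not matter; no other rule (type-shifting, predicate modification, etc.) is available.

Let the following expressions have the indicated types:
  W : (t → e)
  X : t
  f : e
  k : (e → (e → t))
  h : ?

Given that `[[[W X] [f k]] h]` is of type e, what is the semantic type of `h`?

For [[[W X] [f k]] h] to have type e with [[W X] [f k]] of type t, h must be the function: h : (t → e).

(t → e)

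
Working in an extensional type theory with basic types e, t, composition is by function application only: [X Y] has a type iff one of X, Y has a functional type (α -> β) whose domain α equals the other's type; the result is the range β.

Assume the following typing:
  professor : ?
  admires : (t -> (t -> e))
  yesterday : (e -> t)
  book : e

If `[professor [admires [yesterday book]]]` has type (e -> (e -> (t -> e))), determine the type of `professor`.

((t -> e) -> (e -> (e -> (t -> e))))

[professor [admires [yesterday book]]] must have type (e -> (e -> (t -> e))). The sister [admires [yesterday book]] has type (t -> e); that is not a function onto (e -> (e -> (t -> e))), so professor must be the functor, of type ((t -> e) -> (e -> (e -> (t -> e)))).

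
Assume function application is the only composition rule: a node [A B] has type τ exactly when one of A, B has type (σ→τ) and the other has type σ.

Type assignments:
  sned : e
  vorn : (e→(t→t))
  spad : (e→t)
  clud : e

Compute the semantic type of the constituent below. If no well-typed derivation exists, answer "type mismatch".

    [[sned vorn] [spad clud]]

t

[sned vorn]: vorn is (e→(t→t)), sned is e; result (t→t).
[spad clud]: spad is (e→t), clud is e; result t.
[[sned vorn] [spad clud]]: [sned vorn] is (t→t), [spad clud] is t; result t.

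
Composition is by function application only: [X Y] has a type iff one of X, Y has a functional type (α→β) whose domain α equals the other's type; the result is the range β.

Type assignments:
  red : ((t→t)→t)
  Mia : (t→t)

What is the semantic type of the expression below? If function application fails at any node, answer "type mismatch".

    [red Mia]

t

At [red Mia], red : ((t→t)→t) takes Mia : (t→t), giving t.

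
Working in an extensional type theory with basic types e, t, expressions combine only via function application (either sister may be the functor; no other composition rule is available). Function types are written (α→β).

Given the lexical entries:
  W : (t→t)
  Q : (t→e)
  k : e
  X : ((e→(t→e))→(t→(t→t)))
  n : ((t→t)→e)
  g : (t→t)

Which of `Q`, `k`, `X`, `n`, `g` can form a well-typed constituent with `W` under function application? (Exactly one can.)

Q : (t→e) — neither side's domain matches the other.
k : e — neither side's domain matches the other.
X : ((e→(t→e))→(t→(t→t))) — neither side's domain matches the other.
n — combines: n : ((t→t)→e) takes W : (t→t) as argument, giving e.
g : (t→t) — neither side's domain matches the other.

n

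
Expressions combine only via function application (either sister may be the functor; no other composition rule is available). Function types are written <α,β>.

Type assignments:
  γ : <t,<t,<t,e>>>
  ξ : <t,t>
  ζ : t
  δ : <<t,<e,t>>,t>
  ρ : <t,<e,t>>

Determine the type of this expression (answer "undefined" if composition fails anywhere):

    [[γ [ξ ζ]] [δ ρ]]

<t,e>

[ξ ζ]: <t,t> applied to t yields t.
[γ [ξ ζ]]: <t,<t,<t,e>>> applied to t yields <t,<t,e>>.
[δ ρ]: <<t,<e,t>>,t> applied to <t,<e,t>> yields t.
[[γ [ξ ζ]] [δ ρ]]: <t,<t,e>> applied to t yields <t,e>.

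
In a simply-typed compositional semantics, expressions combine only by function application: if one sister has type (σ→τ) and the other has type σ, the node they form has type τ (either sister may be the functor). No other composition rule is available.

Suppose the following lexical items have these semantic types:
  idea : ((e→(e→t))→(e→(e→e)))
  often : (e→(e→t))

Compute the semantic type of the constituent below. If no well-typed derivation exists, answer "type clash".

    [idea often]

(e→(e→e))

[idea often] — idea of type ((e→(e→t))→(e→(e→e))) combines with often of type (e→(e→t)): type (e→(e→e)).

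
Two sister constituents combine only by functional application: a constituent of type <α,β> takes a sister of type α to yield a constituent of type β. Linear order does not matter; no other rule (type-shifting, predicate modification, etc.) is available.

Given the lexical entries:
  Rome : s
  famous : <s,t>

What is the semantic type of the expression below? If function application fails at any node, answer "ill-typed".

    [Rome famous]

t

[Rome famous]: famous is <s,t>, Rome is s; result t.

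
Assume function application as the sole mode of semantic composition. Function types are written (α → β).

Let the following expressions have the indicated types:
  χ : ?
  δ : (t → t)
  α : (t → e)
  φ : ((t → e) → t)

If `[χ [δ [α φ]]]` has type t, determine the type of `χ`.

[χ [δ [α φ]]] is required to be t. [δ [α φ]] : t cannot yield t as functor, so χ : (t → t).

(t → t)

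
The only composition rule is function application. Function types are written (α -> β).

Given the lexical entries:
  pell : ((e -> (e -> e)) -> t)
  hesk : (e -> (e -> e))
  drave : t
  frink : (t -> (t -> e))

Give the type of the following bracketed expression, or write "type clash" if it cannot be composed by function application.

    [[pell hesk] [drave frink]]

[pell hesk]: pell is ((e -> (e -> e)) -> t), hesk is (e -> (e -> e)); result t.
[drave frink]: frink is (t -> (t -> e)), drave is t; result (t -> e).
[[pell hesk] [drave frink]]: [drave frink] is (t -> e), [pell hesk] is t; result e.

e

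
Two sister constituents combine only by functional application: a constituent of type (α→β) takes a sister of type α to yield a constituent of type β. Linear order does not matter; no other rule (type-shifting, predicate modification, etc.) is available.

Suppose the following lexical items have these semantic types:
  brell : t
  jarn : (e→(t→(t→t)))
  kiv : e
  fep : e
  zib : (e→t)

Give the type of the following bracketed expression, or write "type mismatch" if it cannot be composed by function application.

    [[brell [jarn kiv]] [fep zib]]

t

[jarn kiv]: (e→(t→(t→t))) applied to e yields (t→(t→t)).
[brell [jarn kiv]]: (t→(t→t)) applied to t yields (t→t).
[fep zib]: (e→t) applied to e yields t.
[[brell [jarn kiv]] [fep zib]]: (t→t) applied to t yields t.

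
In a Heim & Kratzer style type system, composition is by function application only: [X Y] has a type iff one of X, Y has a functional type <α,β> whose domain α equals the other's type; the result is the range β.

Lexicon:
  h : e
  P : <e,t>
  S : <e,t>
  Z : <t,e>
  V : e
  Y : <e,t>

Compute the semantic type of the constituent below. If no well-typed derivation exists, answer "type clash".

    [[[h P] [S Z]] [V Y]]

[h P]: functor P : <e,t>, argument h : e; result t.
[S Z]: <e,t> and <t,e> cannot combine by function application — type clash.

type clash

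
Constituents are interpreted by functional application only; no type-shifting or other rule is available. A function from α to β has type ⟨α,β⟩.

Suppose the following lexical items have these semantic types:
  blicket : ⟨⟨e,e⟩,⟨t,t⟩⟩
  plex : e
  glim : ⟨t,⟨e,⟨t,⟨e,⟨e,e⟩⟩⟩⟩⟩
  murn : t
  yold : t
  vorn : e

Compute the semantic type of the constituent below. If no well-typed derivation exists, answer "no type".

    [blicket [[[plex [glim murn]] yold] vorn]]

⟨t,t⟩

[glim murn]: functor glim : ⟨t,⟨e,⟨t,⟨e,⟨e,e⟩⟩⟩⟩⟩, argument murn : t; result ⟨e,⟨t,⟨e,⟨e,e⟩⟩⟩⟩.
[plex [glim murn]]: functor [glim murn] : ⟨e,⟨t,⟨e,⟨e,e⟩⟩⟩⟩, argument plex : e; result ⟨t,⟨e,⟨e,e⟩⟩⟩.
[[plex [glim murn]] yold]: functor [plex [glim murn]] : ⟨t,⟨e,⟨e,e⟩⟩⟩, argument yold : t; result ⟨e,⟨e,e⟩⟩.
[[[plex [glim murn]] yold] vorn]: functor [[plex [glim murn]] yold] : ⟨e,⟨e,e⟩⟩, argument vorn : e; result ⟨e,e⟩.
[blicket [[[plex [glim murn]] yold] vorn]]: functor blicket : ⟨⟨e,e⟩,⟨t,t⟩⟩, argument [[[plex [glim murn]] yold] vorn] : ⟨e,e⟩; result ⟨t,t⟩.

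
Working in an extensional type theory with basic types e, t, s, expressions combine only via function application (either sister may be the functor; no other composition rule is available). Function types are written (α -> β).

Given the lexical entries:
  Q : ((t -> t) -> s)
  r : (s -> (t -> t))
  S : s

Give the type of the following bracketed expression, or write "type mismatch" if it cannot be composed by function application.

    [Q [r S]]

[r S]: r is (s -> (t -> t)), S is s; result (t -> t).
[Q [r S]]: Q is ((t -> t) -> s), [r S] is (t -> t); result s.

s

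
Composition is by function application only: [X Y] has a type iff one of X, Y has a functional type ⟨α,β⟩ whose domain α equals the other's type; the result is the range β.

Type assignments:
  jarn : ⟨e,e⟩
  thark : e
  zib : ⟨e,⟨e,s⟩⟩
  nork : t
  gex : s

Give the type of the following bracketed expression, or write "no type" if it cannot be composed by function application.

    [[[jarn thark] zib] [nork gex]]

no type

[jarn thark]: functor jarn : ⟨e,e⟩, argument thark : e; result e.
[[jarn thark] zib]: functor zib : ⟨e,⟨e,s⟩⟩, argument [jarn thark] : e; result ⟨e,s⟩.
At [nork gex]: neither t nor s can take the other as argument; the node is ill-typed.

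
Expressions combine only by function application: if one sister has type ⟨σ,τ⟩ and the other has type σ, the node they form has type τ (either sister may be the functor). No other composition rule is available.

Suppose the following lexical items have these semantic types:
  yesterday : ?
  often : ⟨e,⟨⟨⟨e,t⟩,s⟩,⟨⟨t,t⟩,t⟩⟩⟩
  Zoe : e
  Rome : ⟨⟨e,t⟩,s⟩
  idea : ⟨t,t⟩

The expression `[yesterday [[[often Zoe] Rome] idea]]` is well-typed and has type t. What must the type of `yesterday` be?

[yesterday [[[often Zoe] Rome] idea]] is required to be t. [[[often Zoe] Rome] idea] : t cannot yield t as functor, so yesterday : ⟨t,t⟩.

⟨t,t⟩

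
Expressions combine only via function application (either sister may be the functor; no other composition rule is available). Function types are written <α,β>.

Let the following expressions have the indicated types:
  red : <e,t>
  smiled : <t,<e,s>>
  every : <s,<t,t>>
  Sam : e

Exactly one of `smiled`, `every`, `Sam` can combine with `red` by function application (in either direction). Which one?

smiled : <t,<e,s>> — does not combine with red.
every : <s,<t,t>> — does not combine with red.
Sam — combines: red : <e,t> takes Sam : e as argument, giving t.

Sam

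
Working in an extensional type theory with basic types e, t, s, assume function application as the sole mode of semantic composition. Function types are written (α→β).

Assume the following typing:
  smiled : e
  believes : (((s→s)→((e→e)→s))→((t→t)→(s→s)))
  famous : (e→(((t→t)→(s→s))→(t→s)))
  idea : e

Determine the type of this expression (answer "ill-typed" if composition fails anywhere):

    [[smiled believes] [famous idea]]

ill-typed

[smiled believes]: e with (((s→s)→((e→e)→s))→((t→t)→(s→s))) — neither is a function whose domain matches the other; composition fails here.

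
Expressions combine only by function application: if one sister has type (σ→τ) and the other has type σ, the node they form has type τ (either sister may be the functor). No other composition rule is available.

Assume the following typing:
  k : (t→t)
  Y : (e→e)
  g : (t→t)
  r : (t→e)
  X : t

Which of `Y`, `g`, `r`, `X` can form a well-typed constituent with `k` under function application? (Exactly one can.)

X

Y : (e→e) — does not combine with k.
g : (t→t) — does not combine with k.
r : (t→e) — does not combine with k.
X — combines: k : (t→t) takes X : t as argument, giving t.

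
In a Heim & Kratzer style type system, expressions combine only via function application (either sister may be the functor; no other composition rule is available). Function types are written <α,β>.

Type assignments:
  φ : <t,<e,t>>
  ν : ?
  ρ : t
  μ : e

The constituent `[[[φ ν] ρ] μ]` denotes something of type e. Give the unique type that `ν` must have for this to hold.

At [[[φ ν] ρ] μ] (required: e): μ is e, which is not a function with range e; hence [[φ ν] ρ] is the functor — type <e,e>.
At [[φ ν] ρ] (required: <e,e>): ρ is t, which is not a function with range <e,e>; hence [φ ν] is the functor — type <t,<e,e>>.
At [φ ν] (required: <t,<e,e>>): φ is <t,<e,t>>, which is not a function with range <t,<e,e>>; hence ν is the functor — type <<t,<e,t>>,<t,<e,e>>>.

<<t,<e,t>>,<t,<e,e>>>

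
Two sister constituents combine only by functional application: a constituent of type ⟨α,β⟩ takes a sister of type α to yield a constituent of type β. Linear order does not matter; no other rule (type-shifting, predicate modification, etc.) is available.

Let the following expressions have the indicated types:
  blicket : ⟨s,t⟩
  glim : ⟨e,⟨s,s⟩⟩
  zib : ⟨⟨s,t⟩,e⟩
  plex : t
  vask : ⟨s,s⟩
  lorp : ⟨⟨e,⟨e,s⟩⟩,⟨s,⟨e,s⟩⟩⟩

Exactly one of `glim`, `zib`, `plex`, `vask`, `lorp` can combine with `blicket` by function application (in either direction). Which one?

zib

glim : ⟨e,⟨s,s⟩⟩ — does not combine with blicket.
zib — combines: zib : ⟨⟨s,t⟩,e⟩ takes blicket : ⟨s,t⟩ as argument, giving e.
plex : t — does not combine with blicket.
vask : ⟨s,s⟩ — does not combine with blicket.
lorp : ⟨⟨e,⟨e,s⟩⟩,⟨s,⟨e,s⟩⟩⟩ — does not combine with blicket.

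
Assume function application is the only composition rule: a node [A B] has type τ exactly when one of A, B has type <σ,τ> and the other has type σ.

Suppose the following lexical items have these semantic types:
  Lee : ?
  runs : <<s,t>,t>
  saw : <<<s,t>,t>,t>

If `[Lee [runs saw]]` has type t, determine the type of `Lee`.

At [Lee [runs saw]] (required: t): [runs saw] is t, which is not a function with range t; hence Lee is the functor — type <t,t>.

<t,t>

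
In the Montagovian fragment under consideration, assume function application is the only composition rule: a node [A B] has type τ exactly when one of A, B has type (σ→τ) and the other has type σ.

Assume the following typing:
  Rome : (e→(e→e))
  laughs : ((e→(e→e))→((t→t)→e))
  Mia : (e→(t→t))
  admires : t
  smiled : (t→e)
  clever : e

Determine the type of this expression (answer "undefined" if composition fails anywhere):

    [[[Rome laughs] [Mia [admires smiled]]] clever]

[Rome laughs]: ((e→(e→e))→((t→t)→e)) applied to (e→(e→e)) yields ((t→t)→e).
[admires smiled]: (t→e) applied to t yields e.
[Mia [admires smiled]]: (e→(t→t)) applied to e yields (t→t).
[[Rome laughs] [Mia [admires smiled]]]: ((t→t)→e) applied to (t→t) yields e.
[[[Rome laughs] [Mia [admires smiled]]] clever]: e with e — neither is a function whose domain matches the other; composition fails here.

undefined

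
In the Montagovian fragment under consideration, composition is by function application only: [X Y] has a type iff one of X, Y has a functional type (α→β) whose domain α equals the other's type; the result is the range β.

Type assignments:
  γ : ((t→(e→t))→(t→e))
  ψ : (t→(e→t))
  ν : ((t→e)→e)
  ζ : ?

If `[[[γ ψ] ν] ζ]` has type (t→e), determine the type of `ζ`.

[[[γ ψ] ν] ζ] must have type (t→e). The sister [[γ ψ] ν] has type e; that is not a function onto (t→e), so ζ must be the functor, of type (e→(t→e)).

(e→(t→e))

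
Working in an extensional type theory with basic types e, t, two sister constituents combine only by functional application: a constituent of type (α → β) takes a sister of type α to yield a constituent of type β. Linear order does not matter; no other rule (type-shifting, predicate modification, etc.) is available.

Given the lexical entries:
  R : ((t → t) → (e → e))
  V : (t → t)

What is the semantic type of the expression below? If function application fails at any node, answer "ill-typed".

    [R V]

(e → e)

[R V]: ((t → t) → (e → e)) applied to (t → t) yields (e → e).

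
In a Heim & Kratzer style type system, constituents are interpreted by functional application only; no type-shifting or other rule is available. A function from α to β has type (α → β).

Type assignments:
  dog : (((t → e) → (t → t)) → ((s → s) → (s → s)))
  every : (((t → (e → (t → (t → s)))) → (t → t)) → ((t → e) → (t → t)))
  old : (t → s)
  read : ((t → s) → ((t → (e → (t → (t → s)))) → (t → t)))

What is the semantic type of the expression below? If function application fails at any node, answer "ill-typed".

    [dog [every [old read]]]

((s → s) → (s → s))

At [old read], read : ((t → s) → ((t → (e → (t → (t → s)))) → (t → t))) takes old : (t → s), giving ((t → (e → (t → (t → s)))) → (t → t)).
At [every [old read]], every : (((t → (e → (t → (t → s)))) → (t → t)) → ((t → e) → (t → t))) takes [old read] : ((t → (e → (t → (t → s)))) → (t → t)), giving ((t → e) → (t → t)).
At [dog [every [old read]]], dog : (((t → e) → (t → t)) → ((s → s) → (s → s))) takes [every [old read]] : ((t → e) → (t → t)), giving ((s → s) → (s → s)).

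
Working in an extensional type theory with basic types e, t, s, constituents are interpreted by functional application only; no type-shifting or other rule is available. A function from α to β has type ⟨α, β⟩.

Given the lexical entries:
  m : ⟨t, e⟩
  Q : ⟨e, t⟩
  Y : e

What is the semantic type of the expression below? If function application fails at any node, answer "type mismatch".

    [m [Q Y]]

[Q Y]: functor Q : ⟨e, t⟩, argument Y : e; result t.
[m [Q Y]]: functor m : ⟨t, e⟩, argument [Q Y] : t; result e.

e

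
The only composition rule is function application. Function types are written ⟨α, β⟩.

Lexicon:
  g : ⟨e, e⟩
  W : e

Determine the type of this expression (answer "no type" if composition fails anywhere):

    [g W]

e

[g W]: functor g : ⟨e, e⟩, argument W : e; result e.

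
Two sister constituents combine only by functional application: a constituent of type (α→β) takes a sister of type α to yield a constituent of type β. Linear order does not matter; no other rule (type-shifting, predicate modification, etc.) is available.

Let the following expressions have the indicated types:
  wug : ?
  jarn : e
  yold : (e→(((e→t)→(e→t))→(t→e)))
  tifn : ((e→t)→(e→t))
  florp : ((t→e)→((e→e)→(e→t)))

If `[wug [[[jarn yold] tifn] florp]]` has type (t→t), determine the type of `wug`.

(((e→e)→(e→t))→(t→t))

At [wug [[[jarn yold] tifn] florp]] (required: (t→t)): [[[jarn yold] tifn] florp] is ((e→e)→(e→t)), which is not a function with range (t→t); hence wug is the functor — type (((e→e)→(e→t))→(t→t)).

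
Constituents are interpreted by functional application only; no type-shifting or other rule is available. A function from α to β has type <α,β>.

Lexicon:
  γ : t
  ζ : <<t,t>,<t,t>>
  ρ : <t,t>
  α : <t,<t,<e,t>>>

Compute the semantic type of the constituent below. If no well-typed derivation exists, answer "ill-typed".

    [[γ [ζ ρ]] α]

<t,<e,t>>

[ζ ρ]: ζ is <<t,t>,<t,t>>, ρ is <t,t>; result <t,t>.
[γ [ζ ρ]]: [ζ ρ] is <t,t>, γ is t; result t.
[[γ [ζ ρ]] α]: α is <t,<t,<e,t>>>, [γ [ζ ρ]] is t; result <t,<e,t>>.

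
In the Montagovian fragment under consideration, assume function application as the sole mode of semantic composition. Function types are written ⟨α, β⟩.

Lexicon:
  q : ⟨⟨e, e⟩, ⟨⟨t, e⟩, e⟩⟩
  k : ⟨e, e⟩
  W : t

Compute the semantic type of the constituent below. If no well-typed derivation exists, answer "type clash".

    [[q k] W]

type clash

[q k] — q of type ⟨⟨e, e⟩, ⟨⟨t, e⟩, e⟩⟩ combines with k of type ⟨e, e⟩: type ⟨⟨t, e⟩, e⟩.
At [[q k] W]: neither ⟨⟨t, e⟩, e⟩ nor t can take the other as argument; the node is ill-typed.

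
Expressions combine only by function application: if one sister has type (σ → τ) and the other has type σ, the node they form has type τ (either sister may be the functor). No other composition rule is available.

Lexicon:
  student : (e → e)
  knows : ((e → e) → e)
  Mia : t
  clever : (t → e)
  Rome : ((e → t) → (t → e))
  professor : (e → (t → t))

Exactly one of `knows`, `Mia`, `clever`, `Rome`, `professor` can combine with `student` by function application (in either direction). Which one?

knows

knows — combines: knows : ((e → e) → e) takes student : (e → e) as argument, giving e.
Mia : t — no; student wants e, and Mia wants nothing (atomic).
clever : (t → e) — no; student wants e, and clever wants t.
Rome : ((e → t) → (t → e)) — no; student wants e, and Rome wants (e → t).
professor : (e → (t → t)) — no; student wants e, and professor wants e.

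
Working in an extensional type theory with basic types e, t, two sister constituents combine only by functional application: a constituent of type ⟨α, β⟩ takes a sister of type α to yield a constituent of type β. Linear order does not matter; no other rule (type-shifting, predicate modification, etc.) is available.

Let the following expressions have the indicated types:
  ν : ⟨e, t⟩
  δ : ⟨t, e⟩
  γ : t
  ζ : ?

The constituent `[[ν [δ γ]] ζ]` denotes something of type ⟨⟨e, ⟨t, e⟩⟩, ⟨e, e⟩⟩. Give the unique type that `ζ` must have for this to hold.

For [[ν [δ γ]] ζ] to have type ⟨⟨e, ⟨t, e⟩⟩, ⟨e, e⟩⟩ with [ν [δ γ]] of type t, ζ must be the function: ζ : ⟨t, ⟨⟨e, ⟨t, e⟩⟩, ⟨e, e⟩⟩⟩.

⟨t, ⟨⟨e, ⟨t, e⟩⟩, ⟨e, e⟩⟩⟩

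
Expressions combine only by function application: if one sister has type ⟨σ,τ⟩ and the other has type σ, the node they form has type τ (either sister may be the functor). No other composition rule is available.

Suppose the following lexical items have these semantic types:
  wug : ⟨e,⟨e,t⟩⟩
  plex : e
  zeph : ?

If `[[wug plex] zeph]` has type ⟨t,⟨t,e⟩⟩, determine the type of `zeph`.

⟨⟨e,t⟩,⟨t,⟨t,e⟩⟩⟩

For [[wug plex] zeph] to have type ⟨t,⟨t,e⟩⟩ with [wug plex] of type ⟨e,t⟩, zeph must be the function: zeph : ⟨⟨e,t⟩,⟨t,⟨t,e⟩⟩⟩.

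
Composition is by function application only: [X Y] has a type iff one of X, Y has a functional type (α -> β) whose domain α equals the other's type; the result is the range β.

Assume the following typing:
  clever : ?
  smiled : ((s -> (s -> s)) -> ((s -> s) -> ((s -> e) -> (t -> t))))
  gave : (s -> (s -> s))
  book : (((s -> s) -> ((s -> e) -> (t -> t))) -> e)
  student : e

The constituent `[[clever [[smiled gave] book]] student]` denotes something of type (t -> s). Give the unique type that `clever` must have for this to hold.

[[clever [[smiled gave] book]] student] is required to be (t -> s). student : e cannot yield (t -> s) as functor, so [clever [[smiled gave] book]] : (e -> (t -> s)).
[clever [[smiled gave] book]] is required to be (e -> (t -> s)). [[smiled gave] book] : e cannot yield (e -> (t -> s)) as functor, so clever : (e -> (e -> (t -> s))).

(e -> (e -> (t -> s)))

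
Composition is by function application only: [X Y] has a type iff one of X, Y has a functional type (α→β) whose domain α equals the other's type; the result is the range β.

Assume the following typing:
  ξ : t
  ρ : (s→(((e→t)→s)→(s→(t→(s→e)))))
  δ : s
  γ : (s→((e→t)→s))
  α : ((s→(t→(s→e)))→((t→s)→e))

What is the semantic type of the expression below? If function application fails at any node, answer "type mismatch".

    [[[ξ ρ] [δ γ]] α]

At [ξ ρ]: neither t nor (s→(((e→t)→s)→(s→(t→(s→e))))) can take the other as argument; the node is ill-typed.

type mismatch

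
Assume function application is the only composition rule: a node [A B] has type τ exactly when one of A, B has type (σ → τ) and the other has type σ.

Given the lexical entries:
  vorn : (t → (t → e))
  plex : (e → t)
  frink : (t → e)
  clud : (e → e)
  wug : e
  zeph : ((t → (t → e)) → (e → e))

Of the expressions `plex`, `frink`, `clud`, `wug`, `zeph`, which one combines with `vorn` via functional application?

plex : (e → t) — does not combine with vorn.
frink : (t → e) — does not combine with vorn.
clud : (e → e) — does not combine with vorn.
wug : e — does not combine with vorn.
zeph — combines: zeph : ((t → (t → e)) → (e → e)) takes vorn : (t → (t → e)) as argument, giving (e → e).

zeph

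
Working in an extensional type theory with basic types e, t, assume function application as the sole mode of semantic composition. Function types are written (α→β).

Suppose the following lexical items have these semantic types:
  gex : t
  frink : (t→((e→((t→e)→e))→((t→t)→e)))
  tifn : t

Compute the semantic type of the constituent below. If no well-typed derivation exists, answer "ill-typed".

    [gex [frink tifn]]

ill-typed

[frink tifn]: frink is (t→((e→((t→e)→e))→((t→t)→e))), tifn is t; result ((e→((t→e)→e))→((t→t)→e)).
At [gex [frink tifn]]: neither t nor ((e→((t→e)→e))→((t→t)→e)) can take the other as argument; the node is ill-typed.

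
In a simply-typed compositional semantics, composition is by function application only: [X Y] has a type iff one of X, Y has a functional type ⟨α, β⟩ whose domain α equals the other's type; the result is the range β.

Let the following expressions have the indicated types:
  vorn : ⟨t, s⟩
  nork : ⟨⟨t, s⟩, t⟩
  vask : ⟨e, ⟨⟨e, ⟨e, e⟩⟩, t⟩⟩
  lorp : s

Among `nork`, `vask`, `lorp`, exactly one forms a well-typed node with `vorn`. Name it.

nork — combines: nork : ⟨⟨t, s⟩, t⟩ takes vorn : ⟨t, s⟩ as argument, giving t.
vask : ⟨e, ⟨⟨e, ⟨e, e⟩⟩, t⟩⟩ — neither side's domain matches the other.
lorp : s — neither side's domain matches the other.

nork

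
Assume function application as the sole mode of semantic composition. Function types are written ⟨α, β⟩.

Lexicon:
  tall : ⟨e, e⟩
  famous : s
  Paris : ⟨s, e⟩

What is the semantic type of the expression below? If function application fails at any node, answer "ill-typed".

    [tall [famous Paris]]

[famous Paris]: ⟨s, e⟩ applied to s yields e.
[tall [famous Paris]]: ⟨e, e⟩ applied to e yields e.

e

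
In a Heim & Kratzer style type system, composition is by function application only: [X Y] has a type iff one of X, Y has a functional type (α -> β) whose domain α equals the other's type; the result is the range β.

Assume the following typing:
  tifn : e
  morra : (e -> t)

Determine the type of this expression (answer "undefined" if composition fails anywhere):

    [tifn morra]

[tifn morra] — morra of type (e -> t) combines with tifn of type e: type t.

t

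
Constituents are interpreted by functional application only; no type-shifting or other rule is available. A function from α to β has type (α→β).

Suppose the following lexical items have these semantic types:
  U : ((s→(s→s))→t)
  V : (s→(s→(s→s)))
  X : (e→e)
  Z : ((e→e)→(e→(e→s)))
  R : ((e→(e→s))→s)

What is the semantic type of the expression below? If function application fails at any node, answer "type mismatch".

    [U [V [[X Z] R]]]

t

At [X Z], Z : ((e→e)→(e→(e→s))) takes X : (e→e), giving (e→(e→s)).
At [[X Z] R], R : ((e→(e→s))→s) takes [X Z] : (e→(e→s)), giving s.
At [V [[X Z] R]], V : (s→(s→(s→s))) takes [[X Z] R] : s, giving (s→(s→s)).
At [U [V [[X Z] R]]], U : ((s→(s→s))→t) takes [V [[X Z] R]] : (s→(s→s)), giving t.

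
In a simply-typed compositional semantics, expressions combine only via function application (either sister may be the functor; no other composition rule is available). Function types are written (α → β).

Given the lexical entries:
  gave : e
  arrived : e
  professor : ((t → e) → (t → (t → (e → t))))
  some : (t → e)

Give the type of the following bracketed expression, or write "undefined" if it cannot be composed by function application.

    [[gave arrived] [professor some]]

At [gave arrived]: neither e nor e can take the other as argument; the node is ill-typed.

undefined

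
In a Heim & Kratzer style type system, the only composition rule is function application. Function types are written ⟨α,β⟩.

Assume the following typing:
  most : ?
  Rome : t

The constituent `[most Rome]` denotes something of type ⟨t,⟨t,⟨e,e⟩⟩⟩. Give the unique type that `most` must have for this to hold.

⟨t,⟨t,⟨t,⟨e,e⟩⟩⟩⟩

[most Rome] must have type ⟨t,⟨t,⟨e,e⟩⟩⟩. The sister Rome has type t; that is not a function onto ⟨t,⟨t,⟨e,e⟩⟩⟩, so most must be the functor, of type ⟨t,⟨t,⟨t,⟨e,e⟩⟩⟩⟩.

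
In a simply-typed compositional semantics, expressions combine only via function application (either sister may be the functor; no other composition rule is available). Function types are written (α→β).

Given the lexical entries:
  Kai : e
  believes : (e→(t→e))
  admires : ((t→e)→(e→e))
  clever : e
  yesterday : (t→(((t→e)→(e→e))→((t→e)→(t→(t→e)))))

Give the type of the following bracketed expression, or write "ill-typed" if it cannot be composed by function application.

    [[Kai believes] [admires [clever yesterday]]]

ill-typed

At [Kai believes], believes : (e→(t→e)) takes Kai : e, giving (t→e).
[clever yesterday]: e and (t→(((t→e)→(e→e))→((t→e)→(t→(t→e))))) cannot combine by function application — type clash.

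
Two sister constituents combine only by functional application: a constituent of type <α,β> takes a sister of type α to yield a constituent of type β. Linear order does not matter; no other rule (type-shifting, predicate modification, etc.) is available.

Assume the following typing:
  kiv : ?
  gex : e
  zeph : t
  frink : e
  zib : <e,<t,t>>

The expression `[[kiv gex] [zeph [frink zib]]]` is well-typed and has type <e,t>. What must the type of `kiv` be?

At [[kiv gex] [zeph [frink zib]]] (required: <e,t>): [zeph [frink zib]] is t, which is not a function with range <e,t>; hence [kiv gex] is the functor — type <t,<e,t>>.
At [kiv gex] (required: <t,<e,t>>): gex is e, which is not a function with range <t,<e,t>>; hence kiv is the functor — type <e,<t,<e,t>>>.

<e,<t,<e,t>>>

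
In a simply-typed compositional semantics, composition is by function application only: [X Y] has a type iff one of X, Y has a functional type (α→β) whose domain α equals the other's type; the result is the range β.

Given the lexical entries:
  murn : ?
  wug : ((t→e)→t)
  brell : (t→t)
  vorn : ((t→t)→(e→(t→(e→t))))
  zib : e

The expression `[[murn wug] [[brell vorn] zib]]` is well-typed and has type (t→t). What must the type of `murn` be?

At [[murn wug] [[brell vorn] zib]] (required: (t→t)): [[brell vorn] zib] is (t→(e→t)), which is not a function with range (t→t); hence [murn wug] is the functor — type ((t→(e→t))→(t→t)).
At [murn wug] (required: ((t→(e→t))→(t→t))): wug is ((t→e)→t), which is not a function with range ((t→(e→t))→(t→t)); hence murn is the functor — type (((t→e)→t)→((t→(e→t))→(t→t))).

(((t→e)→t)→((t→(e→t))→(t→t)))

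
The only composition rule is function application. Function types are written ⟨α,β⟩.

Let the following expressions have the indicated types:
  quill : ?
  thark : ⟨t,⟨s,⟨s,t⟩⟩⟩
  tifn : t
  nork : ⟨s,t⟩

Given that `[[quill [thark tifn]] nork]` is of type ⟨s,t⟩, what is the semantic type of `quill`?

⟨⟨s,⟨s,t⟩⟩,⟨⟨s,t⟩,⟨s,t⟩⟩⟩

For [[quill [thark tifn]] nork] to have type ⟨s,t⟩ with nork of type ⟨s,t⟩, [quill [thark tifn]] must be the function: [quill [thark tifn]] : ⟨⟨s,t⟩,⟨s,t⟩⟩.
For [quill [thark tifn]] to have type ⟨⟨s,t⟩,⟨s,t⟩⟩ with [thark tifn] of type ⟨s,⟨s,t⟩⟩, quill must be the function: quill : ⟨⟨s,⟨s,t⟩⟩,⟨⟨s,t⟩,⟨s,t⟩⟩⟩.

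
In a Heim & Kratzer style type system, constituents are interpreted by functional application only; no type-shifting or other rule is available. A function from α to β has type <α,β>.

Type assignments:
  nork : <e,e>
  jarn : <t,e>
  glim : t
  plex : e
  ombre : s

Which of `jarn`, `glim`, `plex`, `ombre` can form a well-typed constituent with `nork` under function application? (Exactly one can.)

jarn : <t,e> — does not combine with nork.
glim : t — does not combine with nork.
plex — combines: nork : <e,e> takes plex : e as argument, giving e.
ombre : s — does not combine with nork.

plex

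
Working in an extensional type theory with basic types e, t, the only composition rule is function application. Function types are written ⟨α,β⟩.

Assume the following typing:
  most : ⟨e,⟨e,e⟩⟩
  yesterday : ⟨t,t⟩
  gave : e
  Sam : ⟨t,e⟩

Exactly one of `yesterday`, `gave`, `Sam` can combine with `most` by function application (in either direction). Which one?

yesterday : ⟨t,t⟩ — most needs e; yesterday needs t; neither fits.
gave — combines: most : ⟨e,⟨e,e⟩⟩ takes gave : e as argument, giving ⟨e,e⟩.
Sam : ⟨t,e⟩ — most needs e; Sam needs t; neither fits.

gave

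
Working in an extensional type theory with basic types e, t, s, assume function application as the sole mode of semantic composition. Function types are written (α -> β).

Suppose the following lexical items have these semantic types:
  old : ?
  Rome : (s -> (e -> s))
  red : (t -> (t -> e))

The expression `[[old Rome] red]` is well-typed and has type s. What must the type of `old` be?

[[old Rome] red] is required to be s. red : (t -> (t -> e)) cannot yield s as functor, so [old Rome] : ((t -> (t -> e)) -> s).
[old Rome] is required to be ((t -> (t -> e)) -> s). Rome : (s -> (e -> s)) cannot yield ((t -> (t -> e)) -> s) as functor, so old : ((s -> (e -> s)) -> ((t -> (t -> e)) -> s)).

((s -> (e -> s)) -> ((t -> (t -> e)) -> s))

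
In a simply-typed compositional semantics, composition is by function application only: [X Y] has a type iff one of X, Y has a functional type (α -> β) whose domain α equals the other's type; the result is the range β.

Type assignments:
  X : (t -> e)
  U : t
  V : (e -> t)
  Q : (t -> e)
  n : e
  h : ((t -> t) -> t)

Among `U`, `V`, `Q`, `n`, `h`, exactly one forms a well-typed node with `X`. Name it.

U

U — combines: X : (t -> e) takes U : t as argument, giving e.
V : (e -> t) — does not combine with X.
Q : (t -> e) — does not combine with X.
n : e — does not combine with X.
h : ((t -> t) -> t) — does not combine with X.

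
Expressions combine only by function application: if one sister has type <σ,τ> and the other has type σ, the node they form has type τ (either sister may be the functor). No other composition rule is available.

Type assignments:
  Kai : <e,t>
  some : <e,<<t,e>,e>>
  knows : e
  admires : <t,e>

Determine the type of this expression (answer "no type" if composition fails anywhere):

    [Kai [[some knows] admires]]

t

[some knows] — some of type <e,<<t,e>,e>> combines with knows of type e: type <<t,e>,e>.
[[some knows] admires] — [some knows] of type <<t,e>,e> combines with admires of type <t,e>: type e.
[Kai [[some knows] admires]] — Kai of type <e,t> combines with [[some knows] admires] of type e: type t.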